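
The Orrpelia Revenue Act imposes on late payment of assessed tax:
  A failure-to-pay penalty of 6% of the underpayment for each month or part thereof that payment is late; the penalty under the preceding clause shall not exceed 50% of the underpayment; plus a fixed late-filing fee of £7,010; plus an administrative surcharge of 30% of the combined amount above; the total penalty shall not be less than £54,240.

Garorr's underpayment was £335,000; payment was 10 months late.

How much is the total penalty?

£226,863

Accrued rate: 6% × 10 = 60%, capped at 50% → 50%
Failure-to-pay penalty: 50% of £335,000 = £167,500
Penalty before surcharge: £167,500 + £7,010 = £174,510
Administrative surcharge: 30% of £174,510 = £52,353
Total penalty: £174,510 + £52,353 = £226,863
Minimum £54,240: £226,863 meets the minimum, no increase.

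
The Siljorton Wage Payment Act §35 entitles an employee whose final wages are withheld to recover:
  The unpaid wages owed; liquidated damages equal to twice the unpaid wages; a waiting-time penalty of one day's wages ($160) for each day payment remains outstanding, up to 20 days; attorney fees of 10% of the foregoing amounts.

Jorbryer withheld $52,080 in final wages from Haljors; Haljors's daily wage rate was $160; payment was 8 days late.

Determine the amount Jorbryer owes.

$173,272

Doubled: 2 × $52,080 = $104,160
Penalty days: min(8, 20) = 8
Waiting-time penalty: 8 × $160 = $1,280
Subtotal: $52,080 + $104,160 + $1,280 = $157,520
Attorney fees: 10% of $157,520 = $15,752
Total award: $157,520 + $15,752 = $173,272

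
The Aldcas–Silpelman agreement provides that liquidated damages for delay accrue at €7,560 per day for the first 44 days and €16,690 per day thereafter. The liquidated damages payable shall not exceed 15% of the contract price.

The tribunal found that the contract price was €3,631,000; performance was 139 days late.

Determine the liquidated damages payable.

€544,650

First 44 days: 44 × €7,560 = €332,640
Remaining days: (139 − 44) × €16,690 = €1,585,550
Accrued per-day damages: €332,640 + €1,585,550 = €1,918,190
Cap: 15% of €3,631,000 = €544,650
Cap at €544,650: €1,918,190 exceeds the cap → €544,650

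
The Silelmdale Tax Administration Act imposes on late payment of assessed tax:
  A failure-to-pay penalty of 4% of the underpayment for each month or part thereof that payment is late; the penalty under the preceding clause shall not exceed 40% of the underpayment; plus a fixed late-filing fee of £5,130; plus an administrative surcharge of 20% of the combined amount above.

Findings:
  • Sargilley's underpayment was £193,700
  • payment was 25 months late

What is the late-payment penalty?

Accrued rate: 4% × 25 = 100%, capped at 40% → 40%
Failure-to-pay penalty: 40% of £193,700 = £77,480
Penalty before surcharge: £77,480 + £5,130 = £82,610
Administrative surcharge: 20% of £82,610 = £16,522
Total penalty: £82,610 + £16,522 = £99,132

£99,132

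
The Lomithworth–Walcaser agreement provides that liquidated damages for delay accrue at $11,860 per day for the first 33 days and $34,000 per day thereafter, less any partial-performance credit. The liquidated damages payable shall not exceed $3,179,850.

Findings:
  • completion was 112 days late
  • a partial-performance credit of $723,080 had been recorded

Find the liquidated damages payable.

First 33 days: 33 × $11,860 = $391,380
Remaining days: (112 − 33) × $34,000 = $2,686,000
Accrued per-day damages: $391,380 + $2,686,000 = $3,077,380
Less partial-performance credit: $3,077,380 − $723,080 = $2,354,300
Cap at $3,179,850: $2,354,300 is within the cap, no reduction.

Liquidated damages: $2,354,300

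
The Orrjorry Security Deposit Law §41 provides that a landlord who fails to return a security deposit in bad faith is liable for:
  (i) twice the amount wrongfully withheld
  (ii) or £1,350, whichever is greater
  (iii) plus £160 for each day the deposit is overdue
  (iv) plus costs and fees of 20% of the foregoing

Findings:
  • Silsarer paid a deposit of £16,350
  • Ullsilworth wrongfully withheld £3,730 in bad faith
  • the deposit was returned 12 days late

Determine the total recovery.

£11,256

Doubled: 2 × £3,730 = £7,460
Minimum £1,350: £7,460 meets the minimum, no increase.
Late-return penalty: 12 × £160 = £1,920
Damages plus late penalty: £7,460 + £1,920 = £9,380
Costs and fees: 20% of £9,380 = £1,876
Total recovery: £9,380 + £1,876 = £11,256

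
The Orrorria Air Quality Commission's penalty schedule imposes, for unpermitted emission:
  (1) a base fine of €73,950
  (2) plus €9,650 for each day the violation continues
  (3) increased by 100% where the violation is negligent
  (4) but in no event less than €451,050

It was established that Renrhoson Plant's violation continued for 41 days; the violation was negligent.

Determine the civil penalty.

€939,200

Per-day component: 41 × €9,650 = €395,650
Base plus per-day: €73,950 + €395,650 = €469,600
Enhancement: 100% of €469,600 = €469,600
Enhanced fine: €469,600 + €469,600 = €939,200
Minimum €451,050: €939,200 meets the minimum, no increase.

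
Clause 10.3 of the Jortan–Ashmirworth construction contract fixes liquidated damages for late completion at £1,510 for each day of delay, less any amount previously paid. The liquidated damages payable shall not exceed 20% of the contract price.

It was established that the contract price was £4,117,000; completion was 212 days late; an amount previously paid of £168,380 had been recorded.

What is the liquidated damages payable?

Per-day damages: 212 × £1,510 = £320,120
Less amount previously paid: £320,120 − £168,380 = £151,740
Cap: 20% of £4,117,000 = £823,400
Cap at £823,400: £151,740 is within the cap, no reduction.

£151,740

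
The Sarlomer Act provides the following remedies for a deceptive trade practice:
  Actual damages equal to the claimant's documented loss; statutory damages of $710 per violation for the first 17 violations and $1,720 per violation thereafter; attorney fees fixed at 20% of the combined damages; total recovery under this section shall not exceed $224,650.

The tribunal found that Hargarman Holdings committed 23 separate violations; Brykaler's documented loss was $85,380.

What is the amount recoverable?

First 17 violations: 17 × $710 = $12,070
Remaining violations: (23 − 17) × $1,720 = $10,320
Statutory damages: $12,070 + $10,320 = $22,390
Combined damages: $85,380 + $22,390 = $107,770
Attorney fees: 20% of $107,770 = $21,554
Total before cap: $107,770 + $21,554 = $129,324
Cap at $224,650: $129,324 is within the cap, no reduction.

Total recovery: $129,324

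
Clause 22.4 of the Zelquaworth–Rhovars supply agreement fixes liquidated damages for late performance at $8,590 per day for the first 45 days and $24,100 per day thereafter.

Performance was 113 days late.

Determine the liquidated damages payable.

First 45 days: 45 × $8,590 = $386,550
Remaining days: (113 − 45) × $24,100 = $1,638,800
Accrued per-day damages: $386,550 + $1,638,800 = $2,025,350

$2,025,350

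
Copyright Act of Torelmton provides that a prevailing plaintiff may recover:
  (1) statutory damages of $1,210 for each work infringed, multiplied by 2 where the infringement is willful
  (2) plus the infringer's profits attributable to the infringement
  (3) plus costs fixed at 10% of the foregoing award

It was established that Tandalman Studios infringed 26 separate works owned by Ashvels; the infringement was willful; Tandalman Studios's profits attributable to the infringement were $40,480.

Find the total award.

$113,740

Statutory damages: 26 × $1,210 = $31,460
Doubled: 2 × $31,460 = $62,920
Combined award: $62,920 + $40,480 = $103,400
Costs: 10% of $103,400 = $10,340
Award plus costs: $103,400 + $10,340 = $113,740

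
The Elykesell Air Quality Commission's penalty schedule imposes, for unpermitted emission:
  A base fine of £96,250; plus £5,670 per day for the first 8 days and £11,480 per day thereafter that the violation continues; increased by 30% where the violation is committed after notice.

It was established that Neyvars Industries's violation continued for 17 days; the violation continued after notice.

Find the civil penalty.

First 8 days: 8 × £5,670 = £45,360
Remaining days: (17 − 8) × £11,480 = £103,320
Per-day component: £45,360 + £103,320 = £148,680
Base plus per-day: £96,250 + £148,680 = £244,930
Enhancement: 30% of £244,930 = £73,479
Enhanced fine: £244,930 + £73,479 = £318,409

£318,409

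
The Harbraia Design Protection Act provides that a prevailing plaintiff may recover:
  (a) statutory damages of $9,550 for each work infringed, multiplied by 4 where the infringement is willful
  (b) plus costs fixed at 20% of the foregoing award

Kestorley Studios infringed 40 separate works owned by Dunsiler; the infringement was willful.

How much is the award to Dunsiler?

Award: $1,833,600

Statutory damages: 40 × $9,550 = $382,000
Multiplied by 4: 4 × $382,000 = $1,528,000
Costs: 20% of $1,528,000 = $305,600
Award plus costs: $1,528,000 + $305,600 = $1,833,600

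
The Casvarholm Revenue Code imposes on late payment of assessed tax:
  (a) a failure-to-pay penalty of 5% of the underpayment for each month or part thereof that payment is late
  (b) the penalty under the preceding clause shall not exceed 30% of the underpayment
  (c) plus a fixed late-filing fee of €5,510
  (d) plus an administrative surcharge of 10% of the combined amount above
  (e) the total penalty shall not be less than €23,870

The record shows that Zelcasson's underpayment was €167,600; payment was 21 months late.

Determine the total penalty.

Accrued rate: 5% × 21 = 105%, capped at 30% → 30%
Failure-to-pay penalty: 30% of €167,600 = €50,280
Penalty before surcharge: €50,280 + €5,510 = €55,790
Administrative surcharge: 10% of €55,790 = €5,579
Total penalty: €55,790 + €5,579 = €61,369
Minimum €23,870: €61,369 meets the minimum, no increase.

€61,369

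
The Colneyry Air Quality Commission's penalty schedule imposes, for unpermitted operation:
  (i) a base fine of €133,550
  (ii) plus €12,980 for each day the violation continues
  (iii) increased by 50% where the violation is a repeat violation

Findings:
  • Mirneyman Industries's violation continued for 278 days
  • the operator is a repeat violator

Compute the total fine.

Per-day component: 278 × €12,980 = €3,608,440
Base plus per-day: €133,550 + €3,608,440 = €3,741,990
Enhancement: 50% of €3,741,990 = €1,870,995
Enhanced fine: €3,741,990 + €1,870,995 = €5,612,985

€5,612,985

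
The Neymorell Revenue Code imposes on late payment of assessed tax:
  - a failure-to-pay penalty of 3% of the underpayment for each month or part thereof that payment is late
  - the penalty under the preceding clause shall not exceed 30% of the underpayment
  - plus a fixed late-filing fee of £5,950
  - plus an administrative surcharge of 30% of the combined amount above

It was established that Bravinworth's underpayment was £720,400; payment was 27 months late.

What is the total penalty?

Accrued rate: 3% × 27 = 81%, capped at 30% → 30%
Failure-to-pay penalty: 30% of £720,400 = £216,120
Penalty before surcharge: £216,120 + £5,950 = £222,070
Administrative surcharge: 30% of £222,070 = £66,621
Total penalty: £222,070 + £66,621 = £288,691

£288,691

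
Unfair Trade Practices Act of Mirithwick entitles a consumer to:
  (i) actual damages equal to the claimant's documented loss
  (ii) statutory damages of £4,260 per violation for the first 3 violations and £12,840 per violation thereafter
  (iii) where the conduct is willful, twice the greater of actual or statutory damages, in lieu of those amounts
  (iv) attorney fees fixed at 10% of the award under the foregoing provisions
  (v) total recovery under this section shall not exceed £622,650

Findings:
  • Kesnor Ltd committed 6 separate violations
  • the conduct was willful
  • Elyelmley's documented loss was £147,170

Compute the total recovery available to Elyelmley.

£323,774

First 3 violations: 3 × £4,260 = £12,780
Remaining violations: (6 − 3) × £12,840 = £38,520
Statutory damages: £12,780 + £38,520 = £51,300
Greater of actual damages (£147,170) or statutory damages (£51,300): £147,170
Doubled: 2 × £147,170 = £294,340
Attorney fees: 10% of £294,340 = £29,434
Total before cap: £294,340 + £29,434 = £323,774
Cap at £622,650: £323,774 is within the cap, no reduction.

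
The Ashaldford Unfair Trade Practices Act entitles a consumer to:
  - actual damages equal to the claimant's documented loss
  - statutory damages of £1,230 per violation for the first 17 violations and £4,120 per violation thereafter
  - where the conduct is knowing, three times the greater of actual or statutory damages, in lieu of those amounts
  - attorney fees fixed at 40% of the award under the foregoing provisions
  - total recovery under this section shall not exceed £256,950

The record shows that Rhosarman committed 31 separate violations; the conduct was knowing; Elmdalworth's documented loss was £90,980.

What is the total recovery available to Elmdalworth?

First 17 violations: 17 × £1,230 = £20,910
Remaining violations: (31 − 17) × £4,120 = £57,680
Statutory damages: £20,910 + £57,680 = £78,590
Greater of actual damages (£90,980) or statutory damages (£78,590): £90,980
Trebled: 3 × £90,980 = £272,940
Attorney fees: 40% of £272,940 = £109,176
Total before cap: £272,940 + £109,176 = £382,116
Cap at £256,950: £382,116 exceeds the cap → £256,950

Total recovery: £256,950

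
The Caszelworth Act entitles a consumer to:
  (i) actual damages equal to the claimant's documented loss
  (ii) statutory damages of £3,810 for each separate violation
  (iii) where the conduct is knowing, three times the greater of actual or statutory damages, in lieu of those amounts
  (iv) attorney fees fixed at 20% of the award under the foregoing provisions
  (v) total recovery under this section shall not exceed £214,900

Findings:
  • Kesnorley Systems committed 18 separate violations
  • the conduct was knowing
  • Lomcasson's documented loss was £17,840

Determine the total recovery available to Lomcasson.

Statutory damages: 18 × £3,810 = £68,580
Greater of actual damages (£17,840) or statutory damages (£68,580): £68,580
Trebled: 3 × £68,580 = £205,740
Attorney fees: 20% of £205,740 = £41,148
Total before cap: £205,740 + £41,148 = £246,888
Cap at £214,900: £246,888 exceeds the cap → £214,900

£214,900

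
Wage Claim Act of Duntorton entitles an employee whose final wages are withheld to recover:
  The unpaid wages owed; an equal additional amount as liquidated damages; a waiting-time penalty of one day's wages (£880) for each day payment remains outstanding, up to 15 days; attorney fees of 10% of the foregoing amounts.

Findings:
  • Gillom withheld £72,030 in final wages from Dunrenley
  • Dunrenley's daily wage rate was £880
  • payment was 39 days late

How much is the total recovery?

Liquidated damages (equal amount): £72,030
Penalty days: min(39, 15) = 15
Waiting-time penalty: 15 × £880 = £13,200
Subtotal: £72,030 + £72,030 + £13,200 = £157,260
Attorney fees: 10% of £157,260 = £15,726
Total award: £157,260 + £15,726 = £172,986

£172,986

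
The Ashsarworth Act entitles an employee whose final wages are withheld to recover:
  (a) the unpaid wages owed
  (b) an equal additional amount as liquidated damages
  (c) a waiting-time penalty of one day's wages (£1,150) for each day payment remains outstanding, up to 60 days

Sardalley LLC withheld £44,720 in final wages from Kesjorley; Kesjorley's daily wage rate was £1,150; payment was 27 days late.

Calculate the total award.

Liquidated damages (equal amount): £44,720
Penalty days: min(27, 60) = 27
Waiting-time penalty: 27 × £1,150 = £31,050
Total award: £44,720 + £44,720 + £31,050 = £120,490

£120,490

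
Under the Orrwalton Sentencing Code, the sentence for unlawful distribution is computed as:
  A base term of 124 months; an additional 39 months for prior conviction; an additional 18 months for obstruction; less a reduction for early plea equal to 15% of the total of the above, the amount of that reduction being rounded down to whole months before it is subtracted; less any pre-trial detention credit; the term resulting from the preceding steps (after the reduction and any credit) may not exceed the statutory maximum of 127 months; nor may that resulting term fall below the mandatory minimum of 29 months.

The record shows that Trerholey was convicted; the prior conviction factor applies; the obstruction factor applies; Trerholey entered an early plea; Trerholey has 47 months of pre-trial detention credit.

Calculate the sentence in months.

Prior conviction enhancement: +39 months
Obstruction enhancement: +18 months
Adjusted term: 124 months + 39 months + 18 months = 181 months
Early plea reduction: 15% of 181 months = 27 months (rounded down)
After reduction: 181 − 27 = 154 months
Less pre-trial detention credit: 154 months − 47 months = 107 months
Cap at 127 months: 107 months is within the cap, no reduction.
Minimum 29 months: 107 months meets the minimum, no increase.

Sentence: 107 months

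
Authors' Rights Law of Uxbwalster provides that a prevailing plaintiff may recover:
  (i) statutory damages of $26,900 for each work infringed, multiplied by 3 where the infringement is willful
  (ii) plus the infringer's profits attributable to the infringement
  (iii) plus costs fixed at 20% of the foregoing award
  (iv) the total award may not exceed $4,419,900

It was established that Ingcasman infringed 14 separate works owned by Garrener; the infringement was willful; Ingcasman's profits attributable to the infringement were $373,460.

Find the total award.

Statutory damages: 14 × $26,900 = $376,600
Trebled: 3 × $376,600 = $1,129,800
Combined award: $1,129,800 + $373,460 = $1,503,260
Costs: 20% of $1,503,260 = $300,652
Award plus costs: $1,503,260 + $300,652 = $1,803,912
Cap at $4,419,900: $1,803,912 is within the cap, no reduction.

Award: $1,803,912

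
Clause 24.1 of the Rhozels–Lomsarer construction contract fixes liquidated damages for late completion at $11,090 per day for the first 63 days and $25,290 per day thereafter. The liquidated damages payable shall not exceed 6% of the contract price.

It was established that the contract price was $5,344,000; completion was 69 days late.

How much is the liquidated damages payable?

$320,640

First 63 days: 63 × $11,090 = $698,670
Remaining days: (69 − 63) × $25,290 = $151,740
Accrued per-day damages: $698,670 + $151,740 = $850,410
Cap: 6% of $5,344,000 = $320,640
Cap at $320,640: $850,410 exceeds the cap → $320,640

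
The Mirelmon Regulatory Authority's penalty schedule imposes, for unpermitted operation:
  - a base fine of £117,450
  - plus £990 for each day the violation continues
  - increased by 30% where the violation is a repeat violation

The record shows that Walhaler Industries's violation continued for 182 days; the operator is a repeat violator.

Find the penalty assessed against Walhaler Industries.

£386,919

Per-day component: 182 × £990 = £180,180
Base plus per-day: £117,450 + £180,180 = £297,630
Enhancement: 30% of £297,630 = £89,289
Enhanced fine: £297,630 + £89,289 = £386,919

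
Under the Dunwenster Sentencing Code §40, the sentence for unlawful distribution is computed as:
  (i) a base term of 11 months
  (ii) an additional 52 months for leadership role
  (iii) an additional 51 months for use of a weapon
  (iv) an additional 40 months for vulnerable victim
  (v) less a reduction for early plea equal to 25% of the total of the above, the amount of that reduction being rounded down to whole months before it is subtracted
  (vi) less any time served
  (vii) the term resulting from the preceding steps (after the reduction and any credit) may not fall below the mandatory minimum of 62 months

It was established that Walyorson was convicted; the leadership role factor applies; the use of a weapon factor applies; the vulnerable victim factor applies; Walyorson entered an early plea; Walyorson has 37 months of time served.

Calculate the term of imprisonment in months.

79 months

Leadership role enhancement: +52 months
Use of a weapon enhancement: +51 months
Vulnerable victim enhancement: +40 months
Adjusted term: 11 months + 52 months + 51 months + 40 months = 154 months
Early plea reduction: 25% of 154 months = 38 months (rounded down)
After reduction: 154 − 38 = 116 months
Less time served: 116 months − 37 months = 79 months
Minimum 62 months: 79 months meets the minimum, no increase.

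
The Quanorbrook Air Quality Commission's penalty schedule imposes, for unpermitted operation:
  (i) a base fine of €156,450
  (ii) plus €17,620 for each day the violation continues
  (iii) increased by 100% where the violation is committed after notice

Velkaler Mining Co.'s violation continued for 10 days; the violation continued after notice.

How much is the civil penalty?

€665,300

Per-day component: 10 × €17,620 = €176,200
Base plus per-day: €156,450 + €176,200 = €332,650
Enhancement: 100% of €332,650 = €332,650
Enhanced fine: €332,650 + €332,650 = €665,300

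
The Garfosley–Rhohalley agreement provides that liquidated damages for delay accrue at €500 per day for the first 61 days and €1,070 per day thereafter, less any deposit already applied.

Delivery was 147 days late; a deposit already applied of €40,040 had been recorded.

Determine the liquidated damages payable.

Liquidated damages: €82,480

First 61 days: 61 × €500 = €30,500
Remaining days: (147 − 61) × €1,070 = €92,020
Accrued per-day damages: €30,500 + €92,020 = €122,520
Less deposit already applied: €122,520 − €40,040 = €82,480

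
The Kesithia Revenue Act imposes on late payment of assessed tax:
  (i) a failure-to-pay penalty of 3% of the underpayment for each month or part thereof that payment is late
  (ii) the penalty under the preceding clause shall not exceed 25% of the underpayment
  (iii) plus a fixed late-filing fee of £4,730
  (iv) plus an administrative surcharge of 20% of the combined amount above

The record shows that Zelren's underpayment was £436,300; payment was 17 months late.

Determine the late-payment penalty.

Accrued rate: 3% × 17 = 51%, capped at 25% → 25%
Failure-to-pay penalty: 25% of £436,300 = £109,075
Penalty before surcharge: £109,075 + £4,730 = £113,805
Administrative surcharge: 20% of £113,805 = £22,761
Total penalty: £113,805 + £22,761 = £136,566

£136,566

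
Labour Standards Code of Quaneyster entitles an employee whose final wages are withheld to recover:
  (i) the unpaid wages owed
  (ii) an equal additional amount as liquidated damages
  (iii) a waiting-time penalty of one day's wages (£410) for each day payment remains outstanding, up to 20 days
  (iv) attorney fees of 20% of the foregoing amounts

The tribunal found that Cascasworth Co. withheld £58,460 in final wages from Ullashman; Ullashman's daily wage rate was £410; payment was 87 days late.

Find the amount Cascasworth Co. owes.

Liquidated damages (equal amount): £58,460
Penalty days: min(87, 20) = 20
Waiting-time penalty: 20 × £410 = £8,200
Subtotal: £58,460 + £58,460 + £8,200 = £125,120
Attorney fees: 20% of £125,120 = £25,024
Total award: £125,120 + £25,024 = £150,144

£150,144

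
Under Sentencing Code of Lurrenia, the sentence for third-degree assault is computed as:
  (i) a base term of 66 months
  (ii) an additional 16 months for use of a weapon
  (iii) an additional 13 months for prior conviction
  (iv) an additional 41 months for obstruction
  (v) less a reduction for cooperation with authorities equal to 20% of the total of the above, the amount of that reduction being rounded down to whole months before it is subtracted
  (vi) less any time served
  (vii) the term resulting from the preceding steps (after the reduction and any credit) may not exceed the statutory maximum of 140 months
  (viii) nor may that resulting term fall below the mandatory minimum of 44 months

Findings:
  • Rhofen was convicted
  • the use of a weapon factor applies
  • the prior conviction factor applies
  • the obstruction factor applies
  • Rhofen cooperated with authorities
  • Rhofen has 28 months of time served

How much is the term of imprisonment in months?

81 months

Use of a weapon enhancement: +16 months
Prior conviction enhancement: +13 months
Obstruction enhancement: +41 months
Adjusted term: 66 months + 16 months + 13 months + 41 months = 136 months
Cooperation with authorities reduction: 20% of 136 months = 27 months (rounded down)
After reduction: 136 − 27 = 109 months
Less time served: 109 months − 28 months = 81 months
Cap at 140 months: 81 months is within the cap, no reduction.
Minimum 44 months: 81 months meets the minimum, no increase.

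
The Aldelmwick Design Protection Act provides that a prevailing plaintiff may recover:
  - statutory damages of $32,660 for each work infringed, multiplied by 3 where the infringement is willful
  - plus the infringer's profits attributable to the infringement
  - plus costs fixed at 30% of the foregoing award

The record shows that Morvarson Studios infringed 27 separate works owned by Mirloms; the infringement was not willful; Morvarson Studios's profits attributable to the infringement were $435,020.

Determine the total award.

$1,711,892

Statutory damages: 27 × $32,660 = $881,820
Infringement not willful: no ×3 enhancement.
Combined award: $881,820 + $435,020 = $1,316,840
Costs: 30% of $1,316,840 = $395,052
Award plus costs: $1,316,840 + $395,052 = $1,711,892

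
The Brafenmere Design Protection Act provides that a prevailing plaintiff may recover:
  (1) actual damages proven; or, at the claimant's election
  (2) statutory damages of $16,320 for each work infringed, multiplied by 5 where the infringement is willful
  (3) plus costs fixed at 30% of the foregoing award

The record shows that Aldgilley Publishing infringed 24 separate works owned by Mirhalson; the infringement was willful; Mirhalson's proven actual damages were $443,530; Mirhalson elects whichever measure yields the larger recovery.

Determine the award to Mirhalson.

Statutory damages: 24 × $16,320 = $391,680
Multiplied by 5: 5 × $391,680 = $1,958,400
Greater of actual damages ($443,530) or enhanced statutory damages ($1,958,400): $1,958,400
Costs: 30% of $1,958,400 = $587,520
Award plus costs: $1,958,400 + $587,520 = $2,545,920

$2,545,920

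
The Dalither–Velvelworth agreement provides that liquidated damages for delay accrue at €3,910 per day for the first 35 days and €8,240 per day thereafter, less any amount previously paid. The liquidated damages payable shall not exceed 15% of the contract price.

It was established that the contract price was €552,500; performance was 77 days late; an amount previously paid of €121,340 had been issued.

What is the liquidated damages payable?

First 35 days: 35 × €3,910 = €136,850
Remaining days: (77 − 35) × €8,240 = €346,080
Accrued per-day damages: €136,850 + €346,080 = €482,930
Less amount previously paid: €482,930 − €121,340 = €361,590
Cap: 15% of €552,500 = €82,875
Cap at €82,875: €361,590 exceeds the cap → €82,875

€82,875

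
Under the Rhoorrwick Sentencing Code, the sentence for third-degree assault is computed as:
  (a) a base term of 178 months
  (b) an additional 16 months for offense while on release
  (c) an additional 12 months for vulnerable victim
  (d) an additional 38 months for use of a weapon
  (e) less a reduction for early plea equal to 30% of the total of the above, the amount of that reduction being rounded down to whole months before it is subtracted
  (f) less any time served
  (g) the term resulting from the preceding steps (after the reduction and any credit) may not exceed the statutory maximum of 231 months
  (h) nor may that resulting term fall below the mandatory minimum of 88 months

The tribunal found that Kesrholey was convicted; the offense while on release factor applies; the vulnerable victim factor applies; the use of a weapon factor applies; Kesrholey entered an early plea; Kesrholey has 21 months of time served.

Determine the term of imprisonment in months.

150 months

Offense while on release enhancement: +16 months
Vulnerable victim enhancement: +12 months
Use of a weapon enhancement: +38 months
Adjusted term: 178 months + 16 months + 12 months + 38 months = 244 months
Early plea reduction: 30% of 244 months = 73 months (rounded down)
After reduction: 244 − 73 = 171 months
Less time served: 171 months − 21 months = 150 months
Cap at 231 months: 150 months is within the cap, no reduction.
Minimum 88 months: 150 months meets the minimum, no increase.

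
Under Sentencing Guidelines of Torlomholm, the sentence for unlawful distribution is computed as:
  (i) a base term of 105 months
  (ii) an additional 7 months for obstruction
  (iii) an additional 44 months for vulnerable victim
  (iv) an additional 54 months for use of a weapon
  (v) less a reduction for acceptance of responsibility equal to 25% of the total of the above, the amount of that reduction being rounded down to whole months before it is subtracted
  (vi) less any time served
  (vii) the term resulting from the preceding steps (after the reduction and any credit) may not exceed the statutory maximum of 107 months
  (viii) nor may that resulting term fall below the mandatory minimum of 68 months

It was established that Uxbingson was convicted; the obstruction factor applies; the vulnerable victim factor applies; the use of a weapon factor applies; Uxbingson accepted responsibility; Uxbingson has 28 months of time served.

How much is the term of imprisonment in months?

Obstruction enhancement: +7 months
Vulnerable victim enhancement: +44 months
Use of a weapon enhancement: +54 months
Adjusted term: 105 months + 7 months + 44 months + 54 months = 210 months
Acceptance of responsibility reduction: 25% of 210 months = 52 months (rounded down)
After reduction: 210 − 52 = 158 months
Less time served: 158 months − 28 months = 130 months
Cap at 107 months: 130 months exceeds the cap → 107 months
Minimum 68 months: 107 months meets the minimum, no increase.

107 months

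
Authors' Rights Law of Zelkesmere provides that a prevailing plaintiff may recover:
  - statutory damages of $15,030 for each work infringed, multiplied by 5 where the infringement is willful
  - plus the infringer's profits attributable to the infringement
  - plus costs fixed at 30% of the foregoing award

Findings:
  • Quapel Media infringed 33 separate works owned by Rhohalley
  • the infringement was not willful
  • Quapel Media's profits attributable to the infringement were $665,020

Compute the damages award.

Statutory damages: 33 × $15,030 = $495,990
Infringement not willful: no ×5 enhancement.
Combined award: $495,990 + $665,020 = $1,161,010
Costs: 30% of $1,161,010 = $348,303
Award plus costs: $1,161,010 + $348,303 = $1,509,313

$1,509,313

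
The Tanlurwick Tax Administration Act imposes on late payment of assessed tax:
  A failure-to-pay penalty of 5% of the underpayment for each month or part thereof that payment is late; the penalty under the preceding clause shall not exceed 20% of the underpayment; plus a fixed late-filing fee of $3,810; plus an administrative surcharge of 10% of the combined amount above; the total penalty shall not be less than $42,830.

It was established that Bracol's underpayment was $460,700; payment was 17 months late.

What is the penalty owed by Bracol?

Accrued rate: 5% × 17 = 85%, capped at 20% → 20%
Failure-to-pay penalty: 20% of $460,700 = $92,140
Penalty before surcharge: $92,140 + $3,810 = $95,950
Administrative surcharge: 10% of $95,950 = $9,595
Total penalty: $95,950 + $9,595 = $105,545
Minimum $42,830: $105,545 meets the minimum, no increase.

$105,545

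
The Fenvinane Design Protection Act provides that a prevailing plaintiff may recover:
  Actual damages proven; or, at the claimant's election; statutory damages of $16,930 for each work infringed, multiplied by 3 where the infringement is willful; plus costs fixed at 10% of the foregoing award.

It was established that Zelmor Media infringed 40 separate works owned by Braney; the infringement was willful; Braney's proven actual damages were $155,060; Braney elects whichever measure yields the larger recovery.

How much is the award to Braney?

$2,234,760

Statutory damages: 40 × $16,930 = $677,200
Trebled: 3 × $677,200 = $2,031,600
Greater of actual damages ($155,060) or enhanced statutory damages ($2,031,600): $2,031,600
Costs: 10% of $2,031,600 = $203,160
Award plus costs: $2,031,600 + $203,160 = $2,234,760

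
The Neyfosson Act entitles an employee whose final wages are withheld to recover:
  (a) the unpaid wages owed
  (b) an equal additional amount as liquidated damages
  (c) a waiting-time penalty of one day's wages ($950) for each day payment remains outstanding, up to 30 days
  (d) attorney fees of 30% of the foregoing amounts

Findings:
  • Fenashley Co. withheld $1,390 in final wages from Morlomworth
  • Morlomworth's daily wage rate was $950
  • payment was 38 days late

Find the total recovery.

$40,664

Liquidated damages (equal amount): $1,390
Penalty days: min(38, 30) = 30
Waiting-time penalty: 30 × $950 = $28,500
Subtotal: $1,390 + $1,390 + $28,500 = $31,280
Attorney fees: 30% of $31,280 = $9,384
Total award: $31,280 + $9,384 = $40,664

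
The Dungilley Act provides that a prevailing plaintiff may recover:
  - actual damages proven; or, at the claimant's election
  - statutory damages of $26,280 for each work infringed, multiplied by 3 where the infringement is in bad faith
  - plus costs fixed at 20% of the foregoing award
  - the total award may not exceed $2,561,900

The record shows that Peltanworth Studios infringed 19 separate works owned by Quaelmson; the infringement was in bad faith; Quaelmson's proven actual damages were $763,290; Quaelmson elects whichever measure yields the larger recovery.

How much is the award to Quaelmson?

$1,797,552

Statutory damages: 19 × $26,280 = $499,320
Trebled: 3 × $499,320 = $1,497,960
Greater of actual damages ($763,290) or enhanced statutory damages ($1,497,960): $1,497,960
Costs: 20% of $1,497,960 = $299,592
Award plus costs: $1,497,960 + $299,592 = $1,797,552
Cap at $2,561,900: $1,797,552 is within the cap, no reduction.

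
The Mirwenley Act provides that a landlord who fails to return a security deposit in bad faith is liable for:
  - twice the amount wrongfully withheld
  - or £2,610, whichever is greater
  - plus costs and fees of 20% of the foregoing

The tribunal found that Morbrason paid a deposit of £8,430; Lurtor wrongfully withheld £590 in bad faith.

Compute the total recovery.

Recovery: £3,132

Doubled: 2 × £590 = £1,180
Minimum £2,610: £1,180 is below the minimum → £2,610
Costs and fees: 20% of £2,610 = £522
Total recovery: £2,610 + £522 = £3,132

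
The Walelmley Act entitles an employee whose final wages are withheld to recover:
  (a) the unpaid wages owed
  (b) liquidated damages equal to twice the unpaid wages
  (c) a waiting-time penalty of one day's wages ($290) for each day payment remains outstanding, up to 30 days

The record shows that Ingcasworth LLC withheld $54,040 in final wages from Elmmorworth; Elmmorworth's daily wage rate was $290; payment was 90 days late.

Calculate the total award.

$170,820

Doubled: 2 × $54,040 = $108,080
Penalty days: min(90, 30) = 30
Waiting-time penalty: 30 × $290 = $8,700
Total award: $54,040 + $108,080 + $8,700 = $170,820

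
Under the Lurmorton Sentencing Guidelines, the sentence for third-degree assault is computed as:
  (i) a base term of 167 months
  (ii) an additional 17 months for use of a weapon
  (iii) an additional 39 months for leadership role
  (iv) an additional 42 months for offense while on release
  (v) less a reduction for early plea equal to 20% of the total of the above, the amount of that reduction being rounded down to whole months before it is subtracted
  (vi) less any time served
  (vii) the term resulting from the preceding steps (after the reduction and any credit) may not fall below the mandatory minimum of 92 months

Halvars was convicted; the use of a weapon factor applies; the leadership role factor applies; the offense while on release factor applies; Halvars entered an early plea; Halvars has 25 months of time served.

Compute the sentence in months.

Use of a weapon enhancement: +17 months
Leadership role enhancement: +39 months
Offense while on release enhancement: +42 months
Adjusted term: 167 months + 17 months + 39 months + 42 months = 265 months
Early plea reduction: 20% of 265 months = 53 months (rounded down)
After reduction: 265 − 53 = 212 months
Less time served: 212 months − 25 months = 187 months
Minimum 92 months: 187 months meets the minimum, no increase.

187 months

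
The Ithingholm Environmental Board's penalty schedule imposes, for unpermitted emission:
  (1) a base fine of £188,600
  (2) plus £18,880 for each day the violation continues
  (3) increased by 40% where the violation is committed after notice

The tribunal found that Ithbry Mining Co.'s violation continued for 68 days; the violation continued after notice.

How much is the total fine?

£2,061,416

Per-day component: 68 × £18,880 = £1,283,840
Base plus per-day: £188,600 + £1,283,840 = £1,472,440
Enhancement: 40% of £1,472,440 = £588,976
Enhanced fine: £1,472,440 + £588,976 = £2,061,416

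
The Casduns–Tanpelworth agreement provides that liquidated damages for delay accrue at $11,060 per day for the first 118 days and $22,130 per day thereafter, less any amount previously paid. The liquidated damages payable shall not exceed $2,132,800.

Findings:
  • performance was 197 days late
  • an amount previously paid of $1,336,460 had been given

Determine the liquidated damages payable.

$1,716,890

First 118 days: 118 × $11,060 = $1,305,080
Remaining days: (197 − 118) × $22,130 = $1,748,270
Accrued per-day damages: $1,305,080 + $1,748,270 = $3,053,350
Less amount previously paid: $3,053,350 − $1,336,460 = $1,716,890
Cap at $2,132,800: $1,716,890 is within the cap, no reduction.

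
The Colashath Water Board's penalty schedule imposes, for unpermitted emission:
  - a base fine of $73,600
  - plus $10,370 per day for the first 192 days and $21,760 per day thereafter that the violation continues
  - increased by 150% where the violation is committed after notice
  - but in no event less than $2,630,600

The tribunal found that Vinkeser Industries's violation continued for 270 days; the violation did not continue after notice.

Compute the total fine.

First 192 days: 192 × $10,370 = $1,991,040
Remaining days: (270 − 192) × $21,760 = $1,697,280
Per-day component: $1,991,040 + $1,697,280 = $3,688,320
Base plus per-day: $73,600 + $3,688,320 = $3,761,920
The violation did not continue after notice: no 150% increase.
Minimum $2,630,600: $3,761,920 meets the minimum, no increase.

$3,761,920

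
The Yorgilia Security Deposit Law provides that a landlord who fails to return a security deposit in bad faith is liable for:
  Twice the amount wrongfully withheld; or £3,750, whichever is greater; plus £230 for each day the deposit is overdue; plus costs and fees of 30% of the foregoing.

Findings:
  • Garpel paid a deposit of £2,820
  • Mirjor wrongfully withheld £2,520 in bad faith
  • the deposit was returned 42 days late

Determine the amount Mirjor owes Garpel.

Doubled: 2 × £2,520 = £5,040
Minimum £3,750: £5,040 meets the minimum, no increase.
Late-return penalty: 42 × £230 = £9,660
Damages plus late penalty: £5,040 + £9,660 = £14,700
Costs and fees: 30% of £14,700 = £4,410
Total recovery: £14,700 + £4,410 = £19,110

£19,110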